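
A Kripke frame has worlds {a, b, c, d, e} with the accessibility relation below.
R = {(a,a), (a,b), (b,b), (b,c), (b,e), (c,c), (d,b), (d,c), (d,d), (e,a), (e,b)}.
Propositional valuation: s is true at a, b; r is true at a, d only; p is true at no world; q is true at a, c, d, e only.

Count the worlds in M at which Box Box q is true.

Let φ = Box Box q. Evaluate φ at each world:
  a (successors {a, b}): φ is false.
  b (successors {b, c, e}): φ is false.
  c (successors {c}): φ is true.
  d (successors {b, c, d}): φ is false.
  e (successors {a, b}): φ is false.
For instance, at c:
  At c: Box Box q requires Box q at every successor {c}.
      At c: Box q requires q at every successor {c}.
        At c: q is true.
      So Box q is true at c.
  So Box Box q is true at c.
Satisfying worlds: {c}

1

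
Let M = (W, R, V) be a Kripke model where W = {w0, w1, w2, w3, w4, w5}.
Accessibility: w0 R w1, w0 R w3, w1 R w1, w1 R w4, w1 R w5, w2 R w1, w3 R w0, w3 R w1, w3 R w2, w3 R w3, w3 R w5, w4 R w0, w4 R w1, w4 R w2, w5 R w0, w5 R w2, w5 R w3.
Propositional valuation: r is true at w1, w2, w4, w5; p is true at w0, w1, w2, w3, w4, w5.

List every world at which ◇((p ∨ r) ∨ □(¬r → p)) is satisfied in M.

w0, w1, w2, w3, w4, w5

Let φ = ◇((p ∨ r) ∨ □(¬r → p)). Evaluate φ at each world:
  w0 (successors {w1, w3}): φ is true.
  w1 (successors {w1, w4, w5}): φ is true.
  w2 (successors {w1}): φ is true.
  w3 (successors {w0, w1, w2, w3, w5}): φ is true.
  w4 (successors {w0, w1, w2}): φ is true.
  w5 (successors {w0, w2, w3}): φ is true.
For instance, at w4:
  At w4: ◇((p ∨ r) ∨ □(¬r → p)) requires (p ∨ r) ∨ □(¬r → p) at some successor in {w0, w1, w2}.
    (p ∨ r) ∨ □(¬r → p) holds at w0, so ◇((p ∨ r) ∨ □(¬r → p)) is true at w4.
      At w0: p ∨ r is true, □(¬r → p) is true, so (p ∨ r) ∨ □(¬r → p) is true.
Satisfying worlds: {w0, w1, w2, w3, w4, w5}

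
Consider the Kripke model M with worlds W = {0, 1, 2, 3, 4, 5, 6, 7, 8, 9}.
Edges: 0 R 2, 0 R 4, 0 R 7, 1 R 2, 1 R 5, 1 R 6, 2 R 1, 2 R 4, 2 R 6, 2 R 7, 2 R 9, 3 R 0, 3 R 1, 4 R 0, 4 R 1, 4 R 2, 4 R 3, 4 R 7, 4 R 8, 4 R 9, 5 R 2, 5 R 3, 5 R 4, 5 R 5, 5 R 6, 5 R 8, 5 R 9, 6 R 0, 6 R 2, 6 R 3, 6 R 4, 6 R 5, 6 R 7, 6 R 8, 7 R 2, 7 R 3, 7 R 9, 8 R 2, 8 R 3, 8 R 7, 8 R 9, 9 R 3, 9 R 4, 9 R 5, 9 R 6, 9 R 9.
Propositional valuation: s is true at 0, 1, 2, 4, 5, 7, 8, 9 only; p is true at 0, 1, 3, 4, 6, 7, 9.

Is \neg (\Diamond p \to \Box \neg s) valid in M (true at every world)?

Let φ = \neg (\Diamond p \to \Box \neg s). Evaluate φ at each world:
  0 (successors {2, 4, 7}): φ is true.
  1 (successors {2, 5, 6}): φ is true.
  2 (successors {1, 4, 6, 7, 9}): φ is true.
  3 (successors {0, 1}): φ is true.
  4 (successors {0, 1, 2, 3, 7, 8, 9}): φ is true.
  5 (successors {2, 3, 4, 5, 6, 8, 9}): φ is true.
  6 (successors {0, 2, 3, 4, 5, 7, 8}): φ is true.
  7 (successors {2, 3, 9}): φ is true.
  8 (successors {2, 3, 7, 9}): φ is true.
  9 (successors {3, 4, 5, 6, 9}): φ is true.
For instance, at 7:
  At 7: \Diamond p \to \Box \neg s is false, so \neg (\Diamond p \to \Box \neg s) is true.
    At 7: \Diamond p is true, \Box \neg s is false, so \Diamond p \to \Box \neg s is false.
      At 7: \Diamond p requires p at some successor in {2, 3, 9}.
        p holds at 3, so \Diamond p is true at 7.
      At 7: \Box \neg s requires \neg s at every successor {2, 3, 9}.
        \neg s fails at 2, so \Box \neg s is false at 7.

Yes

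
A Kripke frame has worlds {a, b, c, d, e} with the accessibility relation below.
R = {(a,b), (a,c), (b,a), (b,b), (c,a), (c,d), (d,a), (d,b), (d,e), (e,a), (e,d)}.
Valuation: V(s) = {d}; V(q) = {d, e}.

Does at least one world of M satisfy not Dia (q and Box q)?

Yes

Let φ = not Dia (q and Box q). Evaluate φ at each world:
  a (successors {b, c}): φ is true.
  b (successors {a, b}): φ is true.
  c (successors {a, d}): φ is true.
  d (successors {a, b, e}): φ is true.
  e (successors {a, d}): φ is true.
Detail at a (witness):
  At a: Dia (q and Box q) is false, so not Dia (q and Box q) is true.
    At a: Dia (q and Box q) requires q and Box q at some successor in {b, c}.
      At b: q and Box q is false.
      At c: q and Box q is false.
    So Dia (q and Box q) is false at a.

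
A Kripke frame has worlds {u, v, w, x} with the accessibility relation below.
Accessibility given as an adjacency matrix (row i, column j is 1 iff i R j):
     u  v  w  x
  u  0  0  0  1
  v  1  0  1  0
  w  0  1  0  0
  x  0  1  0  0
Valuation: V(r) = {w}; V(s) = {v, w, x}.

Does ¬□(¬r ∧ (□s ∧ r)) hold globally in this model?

Let φ = ¬□(¬r ∧ (□s ∧ r)). Evaluate φ at each world:
  u (successors {x}): φ is true.
  v (successors {u, w}): φ is true.
  w (successors {v}): φ is true.
  x (successors {v}): φ is true.
For instance, at v:
  At v: □(¬r ∧ (□s ∧ r)) is false, so ¬□(¬r ∧ (□s ∧ r)) is true.
    At v: □(¬r ∧ (□s ∧ r)) requires ¬r ∧ (□s ∧ r) at every successor {u, w}.
      ¬r ∧ (□s ∧ r) fails at u, so □(¬r ∧ (□s ∧ r)) is false at v.

Yes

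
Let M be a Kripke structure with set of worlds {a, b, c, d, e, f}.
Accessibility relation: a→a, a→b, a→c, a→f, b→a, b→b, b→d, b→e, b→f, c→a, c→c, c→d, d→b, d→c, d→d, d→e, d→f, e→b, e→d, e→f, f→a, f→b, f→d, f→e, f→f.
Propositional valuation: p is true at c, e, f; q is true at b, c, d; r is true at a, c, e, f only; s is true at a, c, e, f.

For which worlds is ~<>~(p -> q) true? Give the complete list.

Let φ = ~<>~(p -> q). Evaluate φ at each world:
  a (successors {a, b, c, f}): φ is false.
  b (successors {a, b, d, e, f}): φ is false.
  c (successors {a, c, d}): φ is true.
  d (successors {b, c, d, e, f}): φ is false.
  e (successors {b, d, f}): φ is false.
  f (successors {a, b, d, e, f}): φ is false.
For instance, at e:
  At e: <>~(p -> q) is true, so ~<>~(p -> q) is false.
    At e: <>~(p -> q) requires ~(p -> q) at some successor in {b, d, f}.
      ~(p -> q) holds at f, so <>~(p -> q) is true at e.
Satisfying worlds: {c}

c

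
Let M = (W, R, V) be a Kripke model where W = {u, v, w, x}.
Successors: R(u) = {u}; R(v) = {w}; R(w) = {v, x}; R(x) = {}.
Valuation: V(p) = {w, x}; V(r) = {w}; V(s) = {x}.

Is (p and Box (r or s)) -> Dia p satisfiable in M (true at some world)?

Yes

Recall that Box ψ holds at a world iff ψ holds at every accessible world, and Dia ψ holds iff ψ holds at some accessible world.
Let φ = (p and Box (r or s)) -> Dia p. Evaluate φ at each world:
  u (successors {u}): φ is true.
  v (successors {w}): φ is true.
  w (successors {v, x}): φ is true.
  x (successors ∅): φ is false.
Detail at u (witness):
  At u: p and Box (r or s) is false, Dia p is false, so (p and Box (r or s)) -> Dia p is true.
    At u: p is false, Box (r or s) is false, so p and Box (r or s) is false.
      At u: Box (r or s) requires r or s at every successor {u}.
        r or s fails at u, so Box (r or s) is false at u.
    At u: Dia p requires p at some successor in {u}.
      At u: p is false.
    So Dia p is false at u.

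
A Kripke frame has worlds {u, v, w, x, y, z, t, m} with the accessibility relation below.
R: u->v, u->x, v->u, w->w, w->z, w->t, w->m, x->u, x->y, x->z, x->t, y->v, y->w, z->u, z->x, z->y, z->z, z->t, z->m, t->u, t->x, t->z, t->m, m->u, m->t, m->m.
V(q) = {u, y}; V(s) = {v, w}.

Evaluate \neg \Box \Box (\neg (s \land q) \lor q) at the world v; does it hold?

At v: \Box \Box (\neg (s \land q) \lor q) is true, so \neg \Box \Box (\neg (s \land q) \lor q) is false.
  At v: \Box \Box (\neg (s \land q) \lor q) requires \Box (\neg (s \land q) \lor q) at every successor {u}.
      At u: \Box (\neg (s \land q) \lor q) requires \neg (s \land q) \lor q at every successor {v, x}.
        At v: \neg (s \land q) \lor q is true.
        At x: \neg (s \land q) \lor q is true.
      So \Box (\neg (s \land q) \lor q) is true at u.
  So \Box \Box (\neg (s \land q) \lor q) is true at v.

No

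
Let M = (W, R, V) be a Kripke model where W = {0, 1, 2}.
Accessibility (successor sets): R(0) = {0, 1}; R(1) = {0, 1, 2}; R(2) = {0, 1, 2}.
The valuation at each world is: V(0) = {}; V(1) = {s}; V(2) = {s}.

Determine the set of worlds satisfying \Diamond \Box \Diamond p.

Recall that \Box ψ holds at a world iff ψ holds at every accessible world, and \Diamond ψ holds iff ψ holds at some accessible world.
Let φ = \Diamond \Box \Diamond p. Evaluate φ at each world:
  0 (successors {0, 1}): φ is false.
  1 (successors {0, 1, 2}): φ is false.
  2 (successors {0, 1, 2}): φ is false.
For instance, at 0:
  At 0: \Diamond \Box \Diamond p requires \Box \Diamond p at some successor in {0, 1}.
    At 0: \Box \Diamond p is false.
    At 1: \Box \Diamond p is false.
  So \Diamond \Box \Diamond p is false at 0.
Satisfying worlds: none.

none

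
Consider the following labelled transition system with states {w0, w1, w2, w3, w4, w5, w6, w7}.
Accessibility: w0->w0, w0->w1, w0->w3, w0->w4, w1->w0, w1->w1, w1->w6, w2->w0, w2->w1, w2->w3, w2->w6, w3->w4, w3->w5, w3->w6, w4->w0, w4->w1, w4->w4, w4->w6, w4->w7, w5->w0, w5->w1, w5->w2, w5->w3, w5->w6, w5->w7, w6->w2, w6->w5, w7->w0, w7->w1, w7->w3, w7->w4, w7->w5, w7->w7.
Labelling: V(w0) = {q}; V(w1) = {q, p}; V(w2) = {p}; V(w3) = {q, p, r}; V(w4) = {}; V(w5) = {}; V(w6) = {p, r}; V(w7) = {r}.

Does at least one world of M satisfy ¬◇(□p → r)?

Recall that □ψ holds at a world iff ψ holds at every accessible world, and ◇ψ holds iff ψ holds at some accessible world.
Let φ = ¬◇(□p → r). Evaluate φ at each world:
  w0 (successors {w0, w1, w3, w4}): φ is false.
  w1 (successors {w0, w1, w6}): φ is false.
  w2 (successors {w0, w1, w3, w6}): φ is false.
  w3 (successors {w4, w5, w6}): φ is false.
  w4 (successors {w0, w1, w4, w6, w7}): φ is false.
  w5 (successors {w0, w1, w2, w3, w6, w7}): φ is false.
  w6 (successors {w2, w5}): φ is false.
  w7 (successors {w0, w1, w3, w4, w5, w7}): φ is false.
For instance, at w5:
  At w5: ◇(□p → r) is true, so ¬◇(□p → r) is false.
    At w5: ◇(□p → r) requires □p → r at some successor in {w0, w1, w2, w3, w6, w7}.
      □p → r holds at w0, so ◇(□p → r) is true at w5.

No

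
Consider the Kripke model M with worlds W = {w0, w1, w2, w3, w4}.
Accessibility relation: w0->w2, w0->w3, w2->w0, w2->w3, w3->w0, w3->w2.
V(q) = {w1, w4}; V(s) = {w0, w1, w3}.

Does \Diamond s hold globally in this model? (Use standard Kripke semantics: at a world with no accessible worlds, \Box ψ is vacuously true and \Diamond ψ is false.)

No

Let φ = \Diamond s. Evaluate φ at each world:
  w0 (successors {w2, w3}): φ is true.
  w1 (successors ∅): φ is false.
  w2 (successors {w0, w3}): φ is true.
  w3 (successors {w0, w2}): φ is true.
  w4 (successors ∅): φ is false.
Detail at w1 (counterexample):
  At w1: no accessible worlds, so \Diamond s is false.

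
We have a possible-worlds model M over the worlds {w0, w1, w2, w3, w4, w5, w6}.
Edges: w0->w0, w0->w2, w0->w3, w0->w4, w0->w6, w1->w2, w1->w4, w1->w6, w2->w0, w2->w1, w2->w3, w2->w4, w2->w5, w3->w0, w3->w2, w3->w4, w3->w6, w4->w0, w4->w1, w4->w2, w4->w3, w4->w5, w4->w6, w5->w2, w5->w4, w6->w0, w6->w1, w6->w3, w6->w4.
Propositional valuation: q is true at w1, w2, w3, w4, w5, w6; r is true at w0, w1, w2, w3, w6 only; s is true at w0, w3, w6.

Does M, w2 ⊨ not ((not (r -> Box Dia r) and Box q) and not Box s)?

Recall that Box ψ holds at a world iff ψ holds at every accessible world, and Dia ψ holds iff ψ holds at some accessible world.
At w2: (not (r -> Box Dia r) and Box q) and not Box s is false, so not ((not (r -> Box Dia r) and Box q) and not Box s) is true.
  At w2: not (r -> Box Dia r) and Box q is false, not Box s is true, so (not (r -> Box Dia r) and Box q) and not Box s is false.
    At w2: not (r -> Box Dia r) is false, Box q is false, so not (r -> Box Dia r) and Box q is false.
      At w2: r -> Box Dia r is true, so not (r -> Box Dia r) is false.
      At w2: Box q requires q at every successor {w0, w1, w3, w4, w5}.
        q fails at w0, so Box q is false at w2.
    At w2: Box s is false, so not Box s is true.
      At w2: Box s requires s at every successor {w0, w1, w3, w4, w5}.
        s fails at w1, so Box s is false at w2.

Yes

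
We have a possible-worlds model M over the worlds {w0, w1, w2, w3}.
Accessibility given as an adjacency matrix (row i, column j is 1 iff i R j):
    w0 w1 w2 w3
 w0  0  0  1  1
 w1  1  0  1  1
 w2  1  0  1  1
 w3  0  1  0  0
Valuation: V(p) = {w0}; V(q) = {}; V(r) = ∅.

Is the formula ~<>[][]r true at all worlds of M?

Recall that []ψ holds at a world iff ψ holds at every accessible world, and <>ψ holds iff ψ holds at some accessible world.
Let φ = ~<>[][]r. Evaluate φ at each world:
  w0 (successors {w2, w3}): φ is true.
  w1 (successors {w0, w2, w3}): φ is true.
  w2 (successors {w0, w2, w3}): φ is true.
  w3 (successors {w1}): φ is true.
For instance, at w2:
  At w2: <>[][]r is false, so ~<>[][]r is true.
    At w2: <>[][]r requires [][]r at some successor in {w0, w2, w3}.
      At w0: [][]r is false.
      At w2: [][]r is false.
      At w3: [][]r is false.
    So <>[][]r is false at w2.

Yes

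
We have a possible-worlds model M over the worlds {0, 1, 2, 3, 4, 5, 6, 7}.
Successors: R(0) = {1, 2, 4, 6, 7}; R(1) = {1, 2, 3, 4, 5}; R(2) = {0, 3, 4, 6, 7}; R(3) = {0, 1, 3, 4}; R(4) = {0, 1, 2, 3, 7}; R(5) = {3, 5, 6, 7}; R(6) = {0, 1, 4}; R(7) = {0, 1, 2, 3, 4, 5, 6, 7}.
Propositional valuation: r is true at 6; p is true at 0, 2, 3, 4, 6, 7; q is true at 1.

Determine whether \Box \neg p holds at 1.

No

At 1: \Box \neg p requires \neg p at every successor {1, 2, 3, 4, 5}.
  \neg p fails at 2, so \Box \neg p is false at 1.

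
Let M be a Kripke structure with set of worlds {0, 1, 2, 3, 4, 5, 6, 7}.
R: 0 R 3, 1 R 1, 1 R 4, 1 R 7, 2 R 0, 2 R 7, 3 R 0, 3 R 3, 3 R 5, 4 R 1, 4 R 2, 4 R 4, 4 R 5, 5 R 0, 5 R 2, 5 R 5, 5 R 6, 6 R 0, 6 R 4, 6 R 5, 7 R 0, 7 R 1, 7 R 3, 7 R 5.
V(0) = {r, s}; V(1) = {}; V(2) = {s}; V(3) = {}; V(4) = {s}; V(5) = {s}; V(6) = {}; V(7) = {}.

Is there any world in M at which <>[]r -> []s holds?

Let φ = <>[]r -> []s. Evaluate φ at each world:
  0 (successors {3}): φ is true.
  1 (successors {1, 4, 7}): φ is true.
  2 (successors {0, 7}): φ is true.
  3 (successors {0, 3, 5}): φ is true.
  4 (successors {1, 2, 4, 5}): φ is true.
  5 (successors {0, 2, 5, 6}): φ is true.
  6 (successors {0, 4, 5}): φ is true.
  7 (successors {0, 1, 3, 5}): φ is true.
Detail at 0 (witness):
  At 0: <>[]r is false, []s is false, so <>[]r -> []s is true.
    At 0: <>[]r requires []r at some successor in {3}.
      At 3: []r is false.
    So <>[]r is false at 0.
    At 0: []s requires s at every successor {3}.
      s fails at 3, so []s is false at 0.

Yes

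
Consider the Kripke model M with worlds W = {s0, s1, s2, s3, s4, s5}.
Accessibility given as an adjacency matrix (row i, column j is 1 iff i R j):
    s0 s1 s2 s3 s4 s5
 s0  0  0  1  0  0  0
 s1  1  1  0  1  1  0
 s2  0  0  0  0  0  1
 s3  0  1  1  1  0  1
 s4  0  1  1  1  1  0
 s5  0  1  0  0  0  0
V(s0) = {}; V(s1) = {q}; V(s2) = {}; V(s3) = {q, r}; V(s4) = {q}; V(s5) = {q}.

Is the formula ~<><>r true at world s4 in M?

At s4: <><>r is true, so ~<><>r is false.
  At s4: <><>r requires <>r at some successor in {s1, s2, s3, s4}.
    <>r holds at s1, so <><>r is true at s4.
      At s1: <>r requires r at some successor in {s0, s1, s3, s4}.
        r holds at s3, so <>r is true at s1.

No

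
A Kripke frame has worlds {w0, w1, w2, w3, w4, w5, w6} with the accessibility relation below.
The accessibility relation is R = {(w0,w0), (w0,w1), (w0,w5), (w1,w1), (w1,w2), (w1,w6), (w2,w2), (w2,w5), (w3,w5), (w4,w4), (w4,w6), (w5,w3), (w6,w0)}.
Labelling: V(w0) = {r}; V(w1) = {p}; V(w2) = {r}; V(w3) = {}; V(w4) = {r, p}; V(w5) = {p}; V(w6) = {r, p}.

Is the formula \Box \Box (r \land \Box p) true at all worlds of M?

No

Recall that \Box ψ holds at a world iff ψ holds at every accessible world, and \Diamond ψ holds iff ψ holds at some accessible world.
Let φ = \Box \Box (r \land \Box p). Evaluate φ at each world:
  w0 (successors {w0, w1, w5}): φ is false.
  w1 (successors {w1, w2, w6}): φ is false.
  w2 (successors {w2, w5}): φ is false.
  w3 (successors {w5}): φ is false.
  w4 (successors {w4, w6}): φ is false.
  w5 (successors {w3}): φ is false.
  w6 (successors {w0}): φ is false.
Detail at w0 (counterexample):
  At w0: \Box \Box (r \land \Box p) requires \Box (r \land \Box p) at every successor {w0, w1, w5}.
    \Box (r \land \Box p) fails at w0, so \Box \Box (r \land \Box p) is false at w0.
      At w0: \Box (r \land \Box p) requires r \land \Box p at every successor {w0, w1, w5}.
        r \land \Box p fails at w0, so \Box (r \land \Box p) is false at w0.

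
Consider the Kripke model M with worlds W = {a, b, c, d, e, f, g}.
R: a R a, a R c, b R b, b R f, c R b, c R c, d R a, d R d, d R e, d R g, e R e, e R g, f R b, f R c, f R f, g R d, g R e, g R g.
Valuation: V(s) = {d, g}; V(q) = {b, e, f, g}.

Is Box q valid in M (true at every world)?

No

Let φ = Box q. Evaluate φ at each world:
  a (successors {a, c}): φ is false.
  b (successors {b, f}): φ is true.
  c (successors {b, c}): φ is false.
  d (successors {a, d, e, g}): φ is false.
  e (successors {e, g}): φ is true.
  f (successors {b, c, f}): φ is false.
  g (successors {d, e, g}): φ is false.
Detail at a (counterexample):
  At a: Box q requires q at every successor {a, c}.
    q fails at a, so Box q is false at a.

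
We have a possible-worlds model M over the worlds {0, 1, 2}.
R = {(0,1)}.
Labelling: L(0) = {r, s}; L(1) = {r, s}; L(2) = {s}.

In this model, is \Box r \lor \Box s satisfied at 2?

Yes

At 2: \Box r is true, \Box s is true, so \Box r \lor \Box s is true.
  At 2: no accessible worlds, so \Box r holds vacuously.
  At 2: no accessible worlds, so \Box s holds vacuously.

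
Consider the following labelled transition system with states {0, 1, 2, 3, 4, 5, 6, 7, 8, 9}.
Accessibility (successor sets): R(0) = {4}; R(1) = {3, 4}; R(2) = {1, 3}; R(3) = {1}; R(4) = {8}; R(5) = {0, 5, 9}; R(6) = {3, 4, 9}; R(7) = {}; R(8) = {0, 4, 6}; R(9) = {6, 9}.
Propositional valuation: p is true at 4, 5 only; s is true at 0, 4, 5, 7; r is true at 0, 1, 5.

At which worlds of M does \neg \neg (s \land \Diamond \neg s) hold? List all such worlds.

Let φ = \neg \neg (s \land \Diamond \neg s). Evaluate φ at each world:
  0 (successors {4}): φ is false.
  1 (successors {3, 4}): φ is false.
  2 (successors {1, 3}): φ is false.
  3 (successors {1}): φ is false.
  4 (successors {8}): φ is true.
  5 (successors {0, 5, 9}): φ is true.
  6 (successors {3, 4, 9}): φ is false.
  7 (successors ∅): φ is false.
  8 (successors {0, 4, 6}): φ is false.
  9 (successors {6, 9}): φ is false.
For instance, at 6:
  At 6: \neg (s \land \Diamond \neg s) is true, so \neg \neg (s \land \Diamond \neg s) is false.
    At 6: s \land \Diamond \neg s is false, so \neg (s \land \Diamond \neg s) is true.
      At 6: s is false, \Diamond \neg s is true, so s \land \Diamond \neg s is false.
Satisfying worlds: {4, 5}

4, 5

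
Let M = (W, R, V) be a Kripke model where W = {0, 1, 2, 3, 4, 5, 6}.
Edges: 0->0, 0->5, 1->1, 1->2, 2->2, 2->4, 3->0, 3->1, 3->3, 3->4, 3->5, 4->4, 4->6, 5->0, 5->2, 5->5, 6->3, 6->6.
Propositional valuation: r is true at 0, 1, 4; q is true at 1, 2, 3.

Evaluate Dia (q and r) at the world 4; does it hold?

No

Recall that Dia ψ holds at a world iff ψ holds at some accessible world.
At 4: Dia (q and r) requires q and r at some successor in {4, 6}.
  At 4: q and r is false.
  At 6: q and r is false.
So Dia (q and r) is false at 4.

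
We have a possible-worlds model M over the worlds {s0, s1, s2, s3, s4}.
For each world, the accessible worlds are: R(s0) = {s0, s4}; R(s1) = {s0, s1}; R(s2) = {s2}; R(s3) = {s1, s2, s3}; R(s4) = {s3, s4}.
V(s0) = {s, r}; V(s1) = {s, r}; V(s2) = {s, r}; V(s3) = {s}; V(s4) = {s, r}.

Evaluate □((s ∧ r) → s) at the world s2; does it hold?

Recall that □ψ holds at a world iff ψ holds at every accessible world, and ◇ψ holds iff ψ holds at some accessible world.
At s2: □((s ∧ r) → s) requires (s ∧ r) → s at every successor {s2}.
  At s2: (s ∧ r) → s is true.
So □((s ∧ r) → s) is true at s2.

Yes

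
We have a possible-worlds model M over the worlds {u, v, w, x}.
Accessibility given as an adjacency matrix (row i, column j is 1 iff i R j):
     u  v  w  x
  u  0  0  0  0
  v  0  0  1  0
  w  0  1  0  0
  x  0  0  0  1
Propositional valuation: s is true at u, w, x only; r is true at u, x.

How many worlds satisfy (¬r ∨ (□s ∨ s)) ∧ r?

2

Recall that □ψ holds at a world iff ψ holds at every accessible world, and ◇ψ holds iff ψ holds at some accessible world.
Let φ = (¬r ∨ (□s ∨ s)) ∧ r. Evaluate φ at each world:
  u (successors ∅): φ is true.
  v (successors {w}): φ is false.
  w (successors {v}): φ is false.
  x (successors {x}): φ is true.
For instance, at v:
  At v: ¬r ∨ (□s ∨ s) is true, r is false, so (¬r ∨ (□s ∨ s)) ∧ r is false.
    At v: ¬r is true, □s ∨ s is true, so ¬r ∨ (□s ∨ s) is true.
      At v: □s is true, s is false, so □s ∨ s is true.
Satisfying worlds: {u, x}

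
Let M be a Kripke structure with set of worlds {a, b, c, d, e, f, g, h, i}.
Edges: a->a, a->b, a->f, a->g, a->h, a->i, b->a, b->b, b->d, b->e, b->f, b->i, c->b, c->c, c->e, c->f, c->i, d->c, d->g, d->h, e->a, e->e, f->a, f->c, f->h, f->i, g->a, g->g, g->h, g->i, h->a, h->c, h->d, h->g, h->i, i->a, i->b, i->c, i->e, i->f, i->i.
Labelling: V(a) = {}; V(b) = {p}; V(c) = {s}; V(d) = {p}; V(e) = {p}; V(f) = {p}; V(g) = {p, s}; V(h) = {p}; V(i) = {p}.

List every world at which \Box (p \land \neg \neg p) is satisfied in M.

none

Recall that \Box ψ holds at a world iff ψ holds at every accessible world, and \Diamond ψ holds iff ψ holds at some accessible world.
Let φ = \Box (p \land \neg \neg p). Evaluate φ at each world:
  a (successors {a, b, f, g, h, i}): φ is false.
  b (successors {a, b, d, e, f, i}): φ is false.
  c (successors {b, c, e, f, i}): φ is false.
  d (successors {c, g, h}): φ is false.
  e (successors {a, e}): φ is false.
  f (successors {a, c, h, i}): φ is false.
  g (successors {a, g, h, i}): φ is false.
  h (successors {a, c, d, g, i}): φ is false.
  i (successors {a, b, c, e, f, i}): φ is false.
For instance, at h:
  At h: \Box (p \land \neg \neg p) requires p \land \neg \neg p at every successor {a, c, d, g, i}.
    p \land \neg \neg p fails at a, so \Box (p \land \neg \neg p) is false at h.
Satisfying worlds: none.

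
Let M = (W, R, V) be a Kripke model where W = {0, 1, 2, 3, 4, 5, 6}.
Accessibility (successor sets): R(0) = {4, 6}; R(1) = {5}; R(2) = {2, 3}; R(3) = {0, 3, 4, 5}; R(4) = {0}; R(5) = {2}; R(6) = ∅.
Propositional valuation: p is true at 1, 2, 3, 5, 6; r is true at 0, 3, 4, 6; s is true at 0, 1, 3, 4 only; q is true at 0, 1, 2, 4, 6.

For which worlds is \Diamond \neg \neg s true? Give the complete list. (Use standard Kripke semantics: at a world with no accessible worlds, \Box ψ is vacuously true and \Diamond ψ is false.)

0, 2, 3, 4

Let φ = \Diamond \neg \neg s. Evaluate φ at each world:
  0 (successors {4, 6}): φ is true.
  1 (successors {5}): φ is false.
  2 (successors {2, 3}): φ is true.
  3 (successors {0, 3, 4, 5}): φ is true.
  4 (successors {0}): φ is true.
  5 (successors {2}): φ is false.
  6 (successors ∅): φ is false.
For instance, at 1:
  At 1: \Diamond \neg \neg s requires \neg \neg s at some successor in {5}.
    At 5: \neg \neg s is false.
  So \Diamond \neg \neg s is false at 1.
Satisfying worlds: {0, 2, 3, 4}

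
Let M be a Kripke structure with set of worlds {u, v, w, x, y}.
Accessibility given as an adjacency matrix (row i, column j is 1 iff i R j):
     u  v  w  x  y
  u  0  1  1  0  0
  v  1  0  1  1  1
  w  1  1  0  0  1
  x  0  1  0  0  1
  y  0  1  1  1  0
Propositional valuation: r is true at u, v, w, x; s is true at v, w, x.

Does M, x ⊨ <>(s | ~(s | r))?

At x: <>(s | ~(s | r)) requires s | ~(s | r) at some successor in {v, y}.
  s | ~(s | r) holds at v, so <>(s | ~(s | r)) is true at x.

Yes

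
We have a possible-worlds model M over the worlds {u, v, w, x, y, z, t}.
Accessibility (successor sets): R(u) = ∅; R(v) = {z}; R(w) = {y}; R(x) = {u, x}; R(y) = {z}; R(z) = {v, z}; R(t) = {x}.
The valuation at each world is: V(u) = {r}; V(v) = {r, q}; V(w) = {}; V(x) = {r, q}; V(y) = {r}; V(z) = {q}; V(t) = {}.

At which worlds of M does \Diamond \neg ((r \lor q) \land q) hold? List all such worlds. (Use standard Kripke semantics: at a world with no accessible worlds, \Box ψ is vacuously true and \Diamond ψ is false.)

Let φ = \Diamond \neg ((r \lor q) \land q). Evaluate φ at each world:
  u (successors ∅): φ is false.
  v (successors {z}): φ is false.
  w (successors {y}): φ is true.
  x (successors {u, x}): φ is true.
  y (successors {z}): φ is false.
  z (successors {v, z}): φ is false.
  t (successors {x}): φ is false.
For instance, at t:
  At t: \Diamond \neg ((r \lor q) \land q) requires \neg ((r \lor q) \land q) at some successor in {x}.
    At x: \neg ((r \lor q) \land q) is false.
  So \Diamond \neg ((r \lor q) \land q) is false at t.
Satisfying worlds: {w, x}

w, x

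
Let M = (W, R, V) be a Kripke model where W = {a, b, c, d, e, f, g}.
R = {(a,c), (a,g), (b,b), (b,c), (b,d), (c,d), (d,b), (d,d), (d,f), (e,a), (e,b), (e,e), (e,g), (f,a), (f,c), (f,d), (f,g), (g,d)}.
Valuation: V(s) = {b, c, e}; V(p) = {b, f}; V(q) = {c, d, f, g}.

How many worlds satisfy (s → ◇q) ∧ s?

3

Let φ = (s → ◇q) ∧ s. Evaluate φ at each world:
  a (successors {c, g}): φ is false.
  b (successors {b, c, d}): φ is true.
  c (successors {d}): φ is true.
  d (successors {b, d, f}): φ is false.
  e (successors {a, b, e, g}): φ is true.
  f (successors {a, c, d, g}): φ is false.
  g (successors {d}): φ is false.
For instance, at a:
  At a: s → ◇q is true, s is false, so (s → ◇q) ∧ s is false.
    At a: s is false, ◇q is true, so s → ◇q is true.
      At a: ◇q requires q at some successor in {c, g}.
        q holds at c, so ◇q is true at a.
Satisfying worlds: {b, c, e}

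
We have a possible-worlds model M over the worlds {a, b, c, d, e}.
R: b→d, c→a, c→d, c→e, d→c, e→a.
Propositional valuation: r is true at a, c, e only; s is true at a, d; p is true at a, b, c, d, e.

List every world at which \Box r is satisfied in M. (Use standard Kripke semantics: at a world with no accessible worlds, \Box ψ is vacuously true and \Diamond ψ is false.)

a, d, e

Let φ = \Box r. Evaluate φ at each world:
  a (successors ∅): φ is true.
  b (successors {d}): φ is false.
  c (successors {a, d, e}): φ is false.
  d (successors {c}): φ is true.
  e (successors {a}): φ is true.
For instance, at c:
  At c: \Box r requires r at every successor {a, d, e}.
    r fails at d, so \Box r is false at c.
Satisfying worlds: {a, d, e}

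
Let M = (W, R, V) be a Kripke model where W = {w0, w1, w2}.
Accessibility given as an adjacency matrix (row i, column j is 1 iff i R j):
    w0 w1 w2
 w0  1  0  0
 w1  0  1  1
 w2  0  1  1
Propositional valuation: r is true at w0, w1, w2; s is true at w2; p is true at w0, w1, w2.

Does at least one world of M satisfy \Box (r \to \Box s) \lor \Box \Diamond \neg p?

No

Let φ = \Box (r \to \Box s) \lor \Box \Diamond \neg p. Evaluate φ at each world:
  w0 (successors {w0}): φ is false.
  w1 (successors {w1, w2}): φ is false.
  w2 (successors {w1, w2}): φ is false.
For instance, at w1:
  At w1: \Box (r \to \Box s) is false, \Box \Diamond \neg p is false, so \Box (r \to \Box s) \lor \Box \Diamond \neg p is false.
    At w1: \Box (r \to \Box s) requires r \to \Box s at every successor {w1, w2}.
      r \to \Box s fails at w1, so \Box (r \to \Box s) is false at w1.
    At w1: \Box \Diamond \neg p requires \Diamond \neg p at every successor {w1, w2}.
      \Diamond \neg p fails at w1, so \Box \Diamond \neg p is false at w1.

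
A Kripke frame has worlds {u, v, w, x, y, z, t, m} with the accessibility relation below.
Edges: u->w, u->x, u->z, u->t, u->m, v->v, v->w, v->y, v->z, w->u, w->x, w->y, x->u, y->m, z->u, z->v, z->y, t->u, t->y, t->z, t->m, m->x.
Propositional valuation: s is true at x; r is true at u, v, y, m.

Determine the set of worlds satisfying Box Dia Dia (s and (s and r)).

Let φ = Box Dia Dia (s and (s and r)). Evaluate φ at each world:
  u (successors {w, x, z, t, m}): φ is false.
  v (successors {v, w, y, z}): φ is false.
  w (successors {u, x, y}): φ is false.
  x (successors {u}): φ is false.
  y (successors {m}): φ is false.
  z (successors {u, v, y}): φ is false.
  t (successors {u, y, z, m}): φ is false.
  m (successors {x}): φ is false.
For instance, at t:
  At t: Box Dia Dia (s and (s and r)) requires Dia Dia (s and (s and r)) at every successor {u, y, z, m}.
    Dia Dia (s and (s and r)) fails at u, so Box Dia Dia (s and (s and r)) is false at t.
      At u: Dia Dia (s and (s and r)) requires Dia (s and (s and r)) at some successor in {w, x, z, t, m}.
        At w: Dia (s and (s and r)) is false.
        At x: Dia (s and (s and r)) is false.
        At z: Dia (s and (s and r)) is false.
        At t: Dia (s and (s and r)) is false.
        At m: Dia (s and (s and r)) is false.
      So Dia Dia (s and (s and r)) is false at u.
Satisfying worlds: none.

none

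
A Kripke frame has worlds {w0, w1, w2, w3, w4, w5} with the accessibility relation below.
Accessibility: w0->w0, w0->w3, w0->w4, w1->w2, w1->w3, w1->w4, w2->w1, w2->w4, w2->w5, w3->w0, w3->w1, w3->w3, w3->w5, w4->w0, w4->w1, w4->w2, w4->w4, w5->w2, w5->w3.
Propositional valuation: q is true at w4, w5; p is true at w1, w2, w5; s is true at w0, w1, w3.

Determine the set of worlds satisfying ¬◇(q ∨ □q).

w5

Recall that □ψ holds at a world iff ψ holds at every accessible world, and ◇ψ holds iff ψ holds at some accessible world.
Let φ = ¬◇(q ∨ □q). Evaluate φ at each world:
  w0 (successors {w0, w3, w4}): φ is false.
  w1 (successors {w2, w3, w4}): φ is false.
  w2 (successors {w1, w4, w5}): φ is false.
  w3 (successors {w0, w1, w3, w5}): φ is false.
  w4 (successors {w0, w1, w2, w4}): φ is false.
  w5 (successors {w2, w3}): φ is true.
For instance, at w5:
  At w5: ◇(q ∨ □q) is false, so ¬◇(q ∨ □q) is true.
    At w5: ◇(q ∨ □q) requires q ∨ □q at some successor in {w2, w3}.
      At w2: q ∨ □q is false.
      At w3: q ∨ □q is false.
    So ◇(q ∨ □q) is false at w5.
Satisfying worlds: {w5}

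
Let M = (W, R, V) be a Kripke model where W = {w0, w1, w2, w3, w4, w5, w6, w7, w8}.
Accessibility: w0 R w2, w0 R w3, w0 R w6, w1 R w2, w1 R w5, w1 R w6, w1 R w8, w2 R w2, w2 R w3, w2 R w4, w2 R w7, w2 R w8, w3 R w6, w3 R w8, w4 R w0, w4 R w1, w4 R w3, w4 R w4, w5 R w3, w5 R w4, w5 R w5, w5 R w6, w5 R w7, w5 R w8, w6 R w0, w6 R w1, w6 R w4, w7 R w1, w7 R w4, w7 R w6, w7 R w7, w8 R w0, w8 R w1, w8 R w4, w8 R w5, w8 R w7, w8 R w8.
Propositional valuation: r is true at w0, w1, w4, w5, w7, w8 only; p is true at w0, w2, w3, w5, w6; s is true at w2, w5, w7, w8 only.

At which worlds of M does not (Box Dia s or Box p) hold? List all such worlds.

Let φ = not (Box Dia s or Box p). Evaluate φ at each world:
  w0 (successors {w2, w3, w6}): φ is false.
  w1 (successors {w2, w5, w6, w8}): φ is true.
  w2 (successors {w2, w3, w4, w7, w8}): φ is true.
  w3 (successors {w6, w8}): φ is true.
  w4 (successors {w0, w1, w3, w4}): φ is true.
  w5 (successors {w3, w4, w5, w6, w7, w8}): φ is true.
  w6 (successors {w0, w1, w4}): φ is true.
  w7 (successors {w1, w4, w6, w7}): φ is true.
  w8 (successors {w0, w1, w4, w5, w7, w8}): φ is true.
For instance, at w3:
  At w3: Box Dia s or Box p is false, so not (Box Dia s or Box p) is true.
    At w3: Box Dia s is false, Box p is false, so Box Dia s or Box p is false.
      At w3: Box Dia s requires Dia s at every successor {w6, w8}.
        Dia s fails at w6, so Box Dia s is false at w3.
      At w3: Box p requires p at every successor {w6, w8}.
        p fails at w8, so Box p is false at w3.
Satisfying worlds: {w1, w2, w3, w4, w5, w6, w7, w8}

w1, w2, w3, w4, w5, w6, w7, w8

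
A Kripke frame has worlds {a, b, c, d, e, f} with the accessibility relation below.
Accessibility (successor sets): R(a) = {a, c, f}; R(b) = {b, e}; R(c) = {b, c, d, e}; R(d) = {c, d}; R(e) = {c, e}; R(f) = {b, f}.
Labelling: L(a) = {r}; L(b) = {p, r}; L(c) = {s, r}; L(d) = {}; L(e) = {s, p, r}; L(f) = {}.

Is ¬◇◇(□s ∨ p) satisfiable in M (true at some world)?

Let φ = ¬◇◇(□s ∨ p). Evaluate φ at each world:
  a (successors {a, c, f}): φ is false.
  b (successors {b, e}): φ is false.
  c (successors {b, c, d, e}): φ is false.
  d (successors {c, d}): φ is false.
  e (successors {c, e}): φ is false.
  f (successors {b, f}): φ is false.
For instance, at d:
  At d: ◇◇(□s ∨ p) is true, so ¬◇◇(□s ∨ p) is false.
    At d: ◇◇(□s ∨ p) requires ◇(□s ∨ p) at some successor in {c, d}.
      ◇(□s ∨ p) holds at c, so ◇◇(□s ∨ p) is true at d.

No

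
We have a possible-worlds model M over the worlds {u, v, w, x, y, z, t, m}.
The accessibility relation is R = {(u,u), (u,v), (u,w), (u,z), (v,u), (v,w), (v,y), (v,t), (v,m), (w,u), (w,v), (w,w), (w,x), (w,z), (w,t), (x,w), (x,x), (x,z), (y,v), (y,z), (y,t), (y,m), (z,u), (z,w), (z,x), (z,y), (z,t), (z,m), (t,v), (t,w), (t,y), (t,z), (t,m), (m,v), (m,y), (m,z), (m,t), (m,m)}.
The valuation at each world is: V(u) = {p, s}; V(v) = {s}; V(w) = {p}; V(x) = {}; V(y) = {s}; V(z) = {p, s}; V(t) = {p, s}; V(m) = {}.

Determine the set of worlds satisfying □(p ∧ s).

Recall that □ψ holds at a world iff ψ holds at every accessible world, and ◇ψ holds iff ψ holds at some accessible world.
Let φ = □(p ∧ s). Evaluate φ at each world:
  u (successors {u, v, w, z}): φ is false.
  v (successors {u, w, y, t, m}): φ is false.
  w (successors {u, v, w, x, z, t}): φ is false.
  x (successors {w, x, z}): φ is false.
  y (successors {v, z, t, m}): φ is false.
  z (successors {u, w, x, y, t, m}): φ is false.
  t (successors {v, w, y, z, m}): φ is false.
  m (successors {v, y, z, t, m}): φ is false.
For instance, at w:
  At w: □(p ∧ s) requires p ∧ s at every successor {u, v, w, x, z, t}.
    p ∧ s fails at v, so □(p ∧ s) is false at w.
Satisfying worlds: none.

none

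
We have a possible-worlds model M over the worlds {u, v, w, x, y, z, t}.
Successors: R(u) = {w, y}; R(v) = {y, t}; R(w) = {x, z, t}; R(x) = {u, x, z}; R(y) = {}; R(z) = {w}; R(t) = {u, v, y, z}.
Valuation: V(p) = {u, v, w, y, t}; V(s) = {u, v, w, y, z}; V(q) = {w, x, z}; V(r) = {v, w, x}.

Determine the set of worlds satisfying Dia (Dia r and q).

u, w, x, z, t

Recall that Dia ψ holds at a world iff ψ holds at some accessible world.
Let φ = Dia (Dia r and q). Evaluate φ at each world:
  u (successors {w, y}): φ is true.
  v (successors {y, t}): φ is false.
  w (successors {x, z, t}): φ is true.
  x (successors {u, x, z}): φ is true.
  y (successors ∅): φ is false.
  z (successors {w}): φ is true.
  t (successors {u, v, y, z}): φ is true.
For instance, at v:
  At v: Dia (Dia r and q) requires Dia r and q at some successor in {y, t}.
    At y: Dia r and q is false.
    At t: Dia r and q is false.
  So Dia (Dia r and q) is false at v.
Satisfying worlds: {u, w, x, z, t}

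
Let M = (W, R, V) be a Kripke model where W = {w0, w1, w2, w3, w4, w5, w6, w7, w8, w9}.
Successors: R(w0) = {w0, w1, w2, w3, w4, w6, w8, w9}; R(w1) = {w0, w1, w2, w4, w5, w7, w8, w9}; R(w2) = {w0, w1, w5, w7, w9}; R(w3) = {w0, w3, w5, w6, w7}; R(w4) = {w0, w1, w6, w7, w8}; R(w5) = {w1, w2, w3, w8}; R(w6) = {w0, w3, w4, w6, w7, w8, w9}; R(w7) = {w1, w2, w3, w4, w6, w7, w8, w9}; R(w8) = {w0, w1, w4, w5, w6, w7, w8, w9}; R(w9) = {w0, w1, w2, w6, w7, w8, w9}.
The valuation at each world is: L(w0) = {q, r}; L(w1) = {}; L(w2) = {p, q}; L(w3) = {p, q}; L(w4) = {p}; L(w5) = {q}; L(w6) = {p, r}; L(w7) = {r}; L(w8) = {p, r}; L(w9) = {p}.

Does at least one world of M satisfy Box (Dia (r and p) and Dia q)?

Yes

Recall that Box ψ holds at a world iff ψ holds at every accessible world, and Dia ψ holds iff ψ holds at some accessible world.
Let φ = Box (Dia (r and p) and Dia q). Evaluate φ at each world:
  w0 (successors {w0, w1, w2, w3, w4, w6, w8, w9}): φ is false.
  w1 (successors {w0, w1, w2, w4, w5, w7, w8, w9}): φ is false.
  w2 (successors {w0, w1, w5, w7, w9}): φ is true.
  w3 (successors {w0, w3, w5, w6, w7}): φ is true.
  w4 (successors {w0, w1, w6, w7, w8}): φ is true.
  w5 (successors {w1, w2, w3, w8}): φ is false.
  w6 (successors {w0, w3, w4, w6, w7, w8, w9}): φ is true.
  w7 (successors {w1, w2, w3, w4, w6, w7, w8, w9}): φ is false.
  w8 (successors {w0, w1, w4, w5, w6, w7, w8, w9}): φ is true.
  w9 (successors {w0, w1, w2, w6, w7, w8, w9}): φ is false.
Detail at w2 (witness):
  At w2: Box (Dia (r and p) and Dia q) requires Dia (r and p) and Dia q at every successor {w0, w1, w5, w7, w9}.
    At w0: Dia (r and p) and Dia q is true.
    At w1: Dia (r and p) and Dia q is true.
    At w5: Dia (r and p) and Dia q is true.
    At w7: Dia (r and p) and Dia q is true.
    At w9: Dia (r and p) and Dia q is true.
  So Box (Dia (r and p) and Dia q) is true at w2.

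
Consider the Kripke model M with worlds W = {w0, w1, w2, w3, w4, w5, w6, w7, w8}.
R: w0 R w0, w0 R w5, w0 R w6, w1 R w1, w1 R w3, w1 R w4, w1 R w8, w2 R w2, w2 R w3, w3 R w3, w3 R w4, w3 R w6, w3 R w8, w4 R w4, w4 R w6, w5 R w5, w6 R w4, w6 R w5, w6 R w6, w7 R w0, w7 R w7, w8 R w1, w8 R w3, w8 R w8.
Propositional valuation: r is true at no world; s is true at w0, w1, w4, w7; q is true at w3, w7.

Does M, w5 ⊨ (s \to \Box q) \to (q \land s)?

Recall that \Box ψ holds at a world iff ψ holds at every accessible world, and \Diamond ψ holds iff ψ holds at some accessible world.
At w5: s \to \Box q is true, q \land s is false, so (s \to \Box q) \to (q \land s) is false.
  At w5: s is false, \Box q is false, so s \to \Box q is true.
    At w5: \Box q requires q at every successor {w5}.
      q fails at w5, so \Box q is false at w5.

No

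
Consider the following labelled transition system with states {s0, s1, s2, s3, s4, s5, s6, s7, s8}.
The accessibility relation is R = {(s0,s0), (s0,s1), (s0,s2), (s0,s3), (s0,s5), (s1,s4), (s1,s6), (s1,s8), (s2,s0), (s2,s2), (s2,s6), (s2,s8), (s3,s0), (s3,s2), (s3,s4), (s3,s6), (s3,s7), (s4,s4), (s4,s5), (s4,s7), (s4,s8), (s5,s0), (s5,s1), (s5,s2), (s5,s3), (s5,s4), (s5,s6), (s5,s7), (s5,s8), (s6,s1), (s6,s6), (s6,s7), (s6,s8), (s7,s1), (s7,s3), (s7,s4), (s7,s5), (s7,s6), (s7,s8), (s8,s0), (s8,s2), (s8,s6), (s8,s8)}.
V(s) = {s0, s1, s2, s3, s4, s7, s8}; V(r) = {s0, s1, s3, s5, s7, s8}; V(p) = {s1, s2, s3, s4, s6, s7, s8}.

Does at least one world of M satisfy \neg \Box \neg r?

Yes

Let φ = \neg \Box \neg r. Evaluate φ at each world:
  s0 (successors {s0, s1, s2, s3, s5}): φ is true.
  s1 (successors {s4, s6, s8}): φ is true.
  s2 (successors {s0, s2, s6, s8}): φ is true.
  s3 (successors {s0, s2, s4, s6, s7}): φ is true.
  s4 (successors {s4, s5, s7, s8}): φ is true.
  s5 (successors {s0, s1, s2, s3, s4, s6, s7, s8}): φ is true.
  s6 (successors {s1, s6, s7, s8}): φ is true.
  s7 (successors {s1, s3, s4, s5, s6, s8}): φ is true.
  s8 (successors {s0, s2, s6, s8}): φ is true.
Detail at s0 (witness):
  At s0: \Box \neg r is false, so \neg \Box \neg r is true.
    At s0: \Box \neg r requires \neg r at every successor {s0, s1, s2, s3, s5}.
      \neg r fails at s0, so \Box \neg r is false at s0.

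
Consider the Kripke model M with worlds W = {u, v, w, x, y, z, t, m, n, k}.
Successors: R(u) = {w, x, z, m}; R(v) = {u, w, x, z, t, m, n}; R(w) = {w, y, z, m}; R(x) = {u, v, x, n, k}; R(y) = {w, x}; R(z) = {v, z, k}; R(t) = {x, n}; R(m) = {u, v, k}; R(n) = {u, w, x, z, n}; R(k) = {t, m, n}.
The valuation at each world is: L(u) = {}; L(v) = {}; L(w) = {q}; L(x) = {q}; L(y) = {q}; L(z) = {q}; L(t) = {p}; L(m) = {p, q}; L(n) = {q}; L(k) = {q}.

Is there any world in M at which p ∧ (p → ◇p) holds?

Let φ = p ∧ (p → ◇p). Evaluate φ at each world:
  u (successors {w, x, z, m}): φ is false.
  v (successors {u, w, x, z, t, m, n}): φ is false.
  w (successors {w, y, z, m}): φ is false.
  x (successors {u, v, x, n, k}): φ is false.
  y (successors {w, x}): φ is false.
  z (successors {v, z, k}): φ is false.
  t (successors {x, n}): φ is false.
  m (successors {u, v, k}): φ is false.
  n (successors {u, w, x, z, n}): φ is false.
  k (successors {t, m, n}): φ is false.
For instance, at n:
  At n: p is false, p → ◇p is true, so p ∧ (p → ◇p) is false.
    At n: p is false, ◇p is false, so p → ◇p is true.
      At n: ◇p requires p at some successor in {u, w, x, z, n}.
        At u: p is false.
        At w: p is false.
        At x: p is false.
        At z: p is false.
        At n: p is false.
      So ◇p is false at n.

No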